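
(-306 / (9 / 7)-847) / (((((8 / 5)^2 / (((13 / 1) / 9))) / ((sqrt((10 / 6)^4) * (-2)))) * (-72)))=-8815625 / 186624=-47.24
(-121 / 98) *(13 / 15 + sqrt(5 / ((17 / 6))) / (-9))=-1573 / 1470 + 121 *sqrt(510) / 14994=-0.89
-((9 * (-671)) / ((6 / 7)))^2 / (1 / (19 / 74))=-3772569339 / 296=-12745166.69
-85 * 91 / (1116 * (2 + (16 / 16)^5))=-7735 / 3348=-2.31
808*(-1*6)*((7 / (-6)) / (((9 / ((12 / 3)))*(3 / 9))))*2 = 45248 / 3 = 15082.67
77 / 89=0.87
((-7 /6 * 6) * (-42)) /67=294 /67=4.39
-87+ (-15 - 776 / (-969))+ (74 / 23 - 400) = -11098520 / 22287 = -497.98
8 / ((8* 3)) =1 / 3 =0.33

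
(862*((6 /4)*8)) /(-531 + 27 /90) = -19.49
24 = 24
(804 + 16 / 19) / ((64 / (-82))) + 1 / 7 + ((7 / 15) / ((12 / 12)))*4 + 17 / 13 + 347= -141270379 / 207480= -680.89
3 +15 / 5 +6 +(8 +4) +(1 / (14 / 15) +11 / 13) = 4717 / 182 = 25.92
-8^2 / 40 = -8 / 5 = -1.60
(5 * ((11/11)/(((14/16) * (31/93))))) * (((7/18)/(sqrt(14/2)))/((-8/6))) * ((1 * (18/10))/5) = -9 * sqrt(7)/35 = -0.68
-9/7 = -1.29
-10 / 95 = -2 / 19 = -0.11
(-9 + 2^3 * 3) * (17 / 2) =255 / 2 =127.50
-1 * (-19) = 19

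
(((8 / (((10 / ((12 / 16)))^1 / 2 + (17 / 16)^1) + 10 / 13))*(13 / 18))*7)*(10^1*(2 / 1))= 1514240 / 15909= 95.18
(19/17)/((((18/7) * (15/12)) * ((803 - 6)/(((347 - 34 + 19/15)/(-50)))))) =-626962/228639375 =-0.00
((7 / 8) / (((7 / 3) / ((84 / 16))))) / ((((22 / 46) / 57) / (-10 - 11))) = -1734453 / 352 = -4927.42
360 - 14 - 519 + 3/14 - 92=-3707/14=-264.79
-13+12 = -1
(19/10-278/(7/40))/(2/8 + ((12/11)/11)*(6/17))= -456929638/82075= -5567.22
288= 288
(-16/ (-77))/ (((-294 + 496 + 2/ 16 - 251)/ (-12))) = 1536/ 30107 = 0.05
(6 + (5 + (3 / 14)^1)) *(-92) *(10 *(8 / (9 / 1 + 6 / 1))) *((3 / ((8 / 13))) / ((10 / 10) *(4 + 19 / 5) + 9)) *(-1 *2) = 469430 / 147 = 3193.40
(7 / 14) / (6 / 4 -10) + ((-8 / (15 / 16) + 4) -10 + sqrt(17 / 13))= -3721 / 255 + sqrt(221) / 13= -13.45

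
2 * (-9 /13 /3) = -6 /13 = -0.46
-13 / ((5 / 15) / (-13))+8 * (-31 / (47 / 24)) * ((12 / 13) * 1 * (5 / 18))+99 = 350426 / 611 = 573.53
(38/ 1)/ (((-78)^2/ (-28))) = -0.17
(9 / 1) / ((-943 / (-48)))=432 / 943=0.46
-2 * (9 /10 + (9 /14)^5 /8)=-19656909 /10756480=-1.83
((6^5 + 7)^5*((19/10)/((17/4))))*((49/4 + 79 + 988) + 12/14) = 965305323547347897732543/70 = 13790076050676398539036.33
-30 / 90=-1 / 3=-0.33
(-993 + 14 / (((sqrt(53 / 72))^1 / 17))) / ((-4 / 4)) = 993 - 1428 *sqrt(106) / 53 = 715.60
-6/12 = -1/2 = -0.50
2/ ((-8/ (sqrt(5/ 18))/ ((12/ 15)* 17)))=-17* sqrt(10)/ 30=-1.79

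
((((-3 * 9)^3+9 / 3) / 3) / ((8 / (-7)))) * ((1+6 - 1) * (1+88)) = 3065160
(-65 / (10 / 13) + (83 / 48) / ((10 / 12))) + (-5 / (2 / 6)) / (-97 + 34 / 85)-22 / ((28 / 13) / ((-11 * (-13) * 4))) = -38155977 / 6440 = -5924.84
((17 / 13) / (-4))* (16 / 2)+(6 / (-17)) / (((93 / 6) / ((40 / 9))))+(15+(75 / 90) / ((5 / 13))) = 197995 / 13702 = 14.45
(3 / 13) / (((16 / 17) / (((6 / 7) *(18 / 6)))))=459 / 728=0.63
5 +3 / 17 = 88 / 17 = 5.18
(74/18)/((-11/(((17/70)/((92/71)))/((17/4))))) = -2627/159390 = -0.02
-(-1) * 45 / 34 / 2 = 45 / 68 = 0.66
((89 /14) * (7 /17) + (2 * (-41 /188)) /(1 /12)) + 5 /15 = -10945 /4794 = -2.28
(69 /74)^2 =4761 /5476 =0.87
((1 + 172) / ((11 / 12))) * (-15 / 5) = -6228 / 11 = -566.18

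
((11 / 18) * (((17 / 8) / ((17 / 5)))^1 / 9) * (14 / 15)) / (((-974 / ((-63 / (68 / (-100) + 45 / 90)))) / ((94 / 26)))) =-633325 / 12307464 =-0.05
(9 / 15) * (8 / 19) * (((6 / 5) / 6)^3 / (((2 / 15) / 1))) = 36 / 2375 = 0.02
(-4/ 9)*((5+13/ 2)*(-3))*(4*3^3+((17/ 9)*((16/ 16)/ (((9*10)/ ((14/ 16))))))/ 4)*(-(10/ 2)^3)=-1609700425/ 7776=-207008.80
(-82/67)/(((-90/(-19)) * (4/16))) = -3116/3015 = -1.03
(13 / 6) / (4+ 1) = 13 / 30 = 0.43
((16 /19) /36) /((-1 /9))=-4 /19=-0.21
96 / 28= 24 / 7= 3.43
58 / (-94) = -29 / 47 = -0.62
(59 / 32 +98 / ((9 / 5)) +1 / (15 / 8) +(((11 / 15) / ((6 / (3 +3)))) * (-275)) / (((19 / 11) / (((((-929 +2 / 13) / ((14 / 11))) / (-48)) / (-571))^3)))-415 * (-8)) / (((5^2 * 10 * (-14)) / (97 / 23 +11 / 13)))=-29292652676554737036595297 / 5996028222635098152960000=-4.89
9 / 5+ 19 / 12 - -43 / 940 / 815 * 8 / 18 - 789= -5416748183 / 6894900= -785.62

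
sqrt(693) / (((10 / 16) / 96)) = 2304 * sqrt(77) / 5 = 4043.50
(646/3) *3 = 646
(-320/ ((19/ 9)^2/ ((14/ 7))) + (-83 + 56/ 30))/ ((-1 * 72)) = 1216937/ 389880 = 3.12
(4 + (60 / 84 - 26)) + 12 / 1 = -9.29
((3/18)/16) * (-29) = -29/96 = -0.30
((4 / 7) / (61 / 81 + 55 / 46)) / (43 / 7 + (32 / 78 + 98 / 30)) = 242190 / 8110537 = 0.03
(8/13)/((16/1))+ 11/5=291/130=2.24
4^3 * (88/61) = 5632/61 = 92.33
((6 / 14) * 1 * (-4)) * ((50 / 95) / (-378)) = 20 / 8379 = 0.00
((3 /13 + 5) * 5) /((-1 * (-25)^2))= -0.04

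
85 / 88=0.97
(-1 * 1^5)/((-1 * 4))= 1/4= 0.25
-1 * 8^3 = -512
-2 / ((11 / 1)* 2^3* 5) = -1 / 220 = -0.00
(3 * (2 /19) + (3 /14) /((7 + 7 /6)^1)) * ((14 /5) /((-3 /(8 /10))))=-0.26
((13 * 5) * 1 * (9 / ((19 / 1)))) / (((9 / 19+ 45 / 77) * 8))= 5005 / 1376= 3.64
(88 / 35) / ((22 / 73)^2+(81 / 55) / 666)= 27.03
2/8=1/4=0.25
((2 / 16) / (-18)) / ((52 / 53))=-0.01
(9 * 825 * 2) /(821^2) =14850 /674041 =0.02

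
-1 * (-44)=44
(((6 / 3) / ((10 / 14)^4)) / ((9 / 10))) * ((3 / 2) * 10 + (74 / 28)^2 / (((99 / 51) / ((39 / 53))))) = 98811881 / 655875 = 150.66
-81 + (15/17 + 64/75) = -101062/1275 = -79.26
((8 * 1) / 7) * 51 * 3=1224 / 7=174.86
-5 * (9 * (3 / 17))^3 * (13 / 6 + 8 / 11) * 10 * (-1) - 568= 632351 / 54043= 11.70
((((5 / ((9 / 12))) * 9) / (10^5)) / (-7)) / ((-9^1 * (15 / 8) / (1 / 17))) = 1 / 3346875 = 0.00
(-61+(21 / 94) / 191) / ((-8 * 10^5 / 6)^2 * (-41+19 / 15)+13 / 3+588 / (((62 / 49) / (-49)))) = 916659801 / 10614979670122644494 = 0.00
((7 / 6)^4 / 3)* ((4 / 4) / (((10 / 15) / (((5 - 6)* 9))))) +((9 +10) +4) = 4223 / 288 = 14.66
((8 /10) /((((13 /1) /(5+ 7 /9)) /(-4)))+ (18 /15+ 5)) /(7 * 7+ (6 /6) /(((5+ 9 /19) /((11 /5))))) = 22360 /231201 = 0.10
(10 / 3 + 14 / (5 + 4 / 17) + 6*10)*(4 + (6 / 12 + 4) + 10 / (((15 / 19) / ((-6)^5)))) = -1735743700 / 267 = -6500912.73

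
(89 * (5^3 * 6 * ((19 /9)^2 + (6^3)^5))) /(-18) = -423695444230064125 /243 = -1743602651152527.26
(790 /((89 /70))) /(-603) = -55300 /53667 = -1.03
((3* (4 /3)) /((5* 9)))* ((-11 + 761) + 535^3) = 122504900 /9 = 13611655.56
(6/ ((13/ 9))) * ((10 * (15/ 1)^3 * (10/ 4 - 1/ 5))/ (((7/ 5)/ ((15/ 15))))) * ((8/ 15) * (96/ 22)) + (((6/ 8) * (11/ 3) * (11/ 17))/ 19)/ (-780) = 41592890870683/ 77597520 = 536007.99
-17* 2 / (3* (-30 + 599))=-34 / 1707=-0.02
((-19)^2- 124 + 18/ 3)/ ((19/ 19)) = 243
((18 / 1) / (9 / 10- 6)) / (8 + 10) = -10 / 51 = -0.20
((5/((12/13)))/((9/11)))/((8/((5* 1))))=4.14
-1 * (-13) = 13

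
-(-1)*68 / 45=68 / 45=1.51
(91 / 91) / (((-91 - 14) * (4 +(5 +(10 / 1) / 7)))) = -0.00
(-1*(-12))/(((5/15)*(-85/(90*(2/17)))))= -1296/289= -4.48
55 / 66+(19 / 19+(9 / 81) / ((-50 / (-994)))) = 1819 / 450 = 4.04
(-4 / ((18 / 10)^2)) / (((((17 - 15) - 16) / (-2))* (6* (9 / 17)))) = -850 / 15309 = -0.06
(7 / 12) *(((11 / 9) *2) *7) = 539 / 54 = 9.98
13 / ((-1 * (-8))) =13 / 8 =1.62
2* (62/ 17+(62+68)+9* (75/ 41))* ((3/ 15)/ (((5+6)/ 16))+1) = 14857034/ 38335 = 387.56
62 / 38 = 1.63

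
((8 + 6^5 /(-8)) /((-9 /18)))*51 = 98328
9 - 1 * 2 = 7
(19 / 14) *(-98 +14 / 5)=-646 / 5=-129.20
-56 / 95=-0.59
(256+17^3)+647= 5816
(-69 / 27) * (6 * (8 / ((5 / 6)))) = -736 / 5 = -147.20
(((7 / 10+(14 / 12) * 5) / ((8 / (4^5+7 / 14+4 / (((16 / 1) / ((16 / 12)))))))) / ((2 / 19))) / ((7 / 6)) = 817817 / 120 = 6815.14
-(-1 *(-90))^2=-8100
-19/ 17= -1.12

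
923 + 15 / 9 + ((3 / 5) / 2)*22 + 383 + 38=20284 / 15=1352.27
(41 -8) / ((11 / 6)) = 18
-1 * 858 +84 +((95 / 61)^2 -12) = -2915681 / 3721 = -783.57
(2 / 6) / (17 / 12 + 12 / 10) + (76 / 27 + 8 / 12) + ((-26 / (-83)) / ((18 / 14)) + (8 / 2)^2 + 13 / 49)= 346831433 / 17240013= 20.12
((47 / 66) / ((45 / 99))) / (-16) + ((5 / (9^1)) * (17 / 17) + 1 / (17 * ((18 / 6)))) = 11683 / 24480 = 0.48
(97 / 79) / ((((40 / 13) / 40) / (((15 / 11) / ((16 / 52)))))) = 245895 / 3476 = 70.74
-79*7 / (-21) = 79 / 3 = 26.33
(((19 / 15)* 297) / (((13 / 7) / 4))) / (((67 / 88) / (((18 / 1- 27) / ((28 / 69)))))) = -102792888 / 4355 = -23603.42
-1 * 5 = -5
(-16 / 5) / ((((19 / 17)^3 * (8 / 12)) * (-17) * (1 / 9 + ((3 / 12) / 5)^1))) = 249696 / 198911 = 1.26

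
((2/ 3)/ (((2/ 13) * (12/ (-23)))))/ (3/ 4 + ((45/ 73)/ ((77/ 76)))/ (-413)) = -694120427/ 62556651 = -11.10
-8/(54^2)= -2/729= -0.00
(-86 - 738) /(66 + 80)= -412 /73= -5.64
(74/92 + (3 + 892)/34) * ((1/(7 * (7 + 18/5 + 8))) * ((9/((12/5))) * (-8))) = -530350/84847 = -6.25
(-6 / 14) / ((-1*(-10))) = -3 / 70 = -0.04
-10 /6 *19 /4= -95 /12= -7.92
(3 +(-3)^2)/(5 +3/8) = 96/43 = 2.23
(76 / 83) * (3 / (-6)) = -38 / 83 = -0.46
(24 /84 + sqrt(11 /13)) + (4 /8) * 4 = sqrt(143) /13 + 16 /7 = 3.21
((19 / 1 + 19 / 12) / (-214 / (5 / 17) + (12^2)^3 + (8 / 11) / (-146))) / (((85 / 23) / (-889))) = -0.00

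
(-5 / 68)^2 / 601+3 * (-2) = -16674119 / 2779024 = -6.00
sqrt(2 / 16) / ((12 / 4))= sqrt(2) / 12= 0.12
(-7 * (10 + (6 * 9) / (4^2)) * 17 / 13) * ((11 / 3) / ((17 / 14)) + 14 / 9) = -131075 / 234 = -560.15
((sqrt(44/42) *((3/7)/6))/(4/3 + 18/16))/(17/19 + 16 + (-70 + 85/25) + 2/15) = -285 *sqrt(462)/10211012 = -0.00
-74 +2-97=-169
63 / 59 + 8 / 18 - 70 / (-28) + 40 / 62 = 153331 / 32922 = 4.66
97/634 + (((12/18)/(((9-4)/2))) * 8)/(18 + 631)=964583/6171990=0.16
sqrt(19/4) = sqrt(19)/2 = 2.18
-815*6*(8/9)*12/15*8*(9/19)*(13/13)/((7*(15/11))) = -918016/665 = -1380.48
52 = 52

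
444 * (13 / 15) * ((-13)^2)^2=10990272.80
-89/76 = -1.17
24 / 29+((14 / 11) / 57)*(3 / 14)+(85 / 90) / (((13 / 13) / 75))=2606195 / 36366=71.67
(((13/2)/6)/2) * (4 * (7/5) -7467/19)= -209.84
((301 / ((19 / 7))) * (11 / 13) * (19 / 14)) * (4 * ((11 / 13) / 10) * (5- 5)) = 0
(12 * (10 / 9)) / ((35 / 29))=232 / 21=11.05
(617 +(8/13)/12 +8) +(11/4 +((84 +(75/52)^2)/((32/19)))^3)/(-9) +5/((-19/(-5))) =-1574050823400140486137/110781210707361792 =-14208.64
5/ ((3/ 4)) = 6.67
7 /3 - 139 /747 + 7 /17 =32497 /12699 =2.56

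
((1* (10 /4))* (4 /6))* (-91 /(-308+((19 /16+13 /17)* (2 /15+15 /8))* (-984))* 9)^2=2067732576000 /32100054507481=0.06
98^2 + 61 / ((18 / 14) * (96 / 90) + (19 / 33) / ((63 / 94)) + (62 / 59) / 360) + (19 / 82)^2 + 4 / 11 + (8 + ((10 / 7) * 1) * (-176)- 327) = 25704834670160873 / 2836770803636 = 9061.30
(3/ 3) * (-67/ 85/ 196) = -67/ 16660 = -0.00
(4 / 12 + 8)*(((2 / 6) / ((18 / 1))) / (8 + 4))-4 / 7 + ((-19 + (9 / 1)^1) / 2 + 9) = 46831 / 13608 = 3.44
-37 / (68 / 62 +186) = -1147 / 5800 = -0.20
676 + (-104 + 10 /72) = 20597 /36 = 572.14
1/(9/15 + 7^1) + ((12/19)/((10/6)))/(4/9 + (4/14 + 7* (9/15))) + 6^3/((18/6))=4261309/59014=72.21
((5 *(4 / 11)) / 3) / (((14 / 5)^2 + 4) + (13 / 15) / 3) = 1500 / 30019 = 0.05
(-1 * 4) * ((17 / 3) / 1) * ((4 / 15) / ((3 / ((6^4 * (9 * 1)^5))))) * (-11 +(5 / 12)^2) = 1669307356.80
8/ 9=0.89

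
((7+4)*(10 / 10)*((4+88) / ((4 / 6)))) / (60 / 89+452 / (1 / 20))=67551 / 402310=0.17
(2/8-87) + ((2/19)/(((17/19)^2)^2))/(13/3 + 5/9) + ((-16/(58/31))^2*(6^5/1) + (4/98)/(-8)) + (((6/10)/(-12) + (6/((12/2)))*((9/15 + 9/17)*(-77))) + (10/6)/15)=774843417498343007/1362959488044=568500.70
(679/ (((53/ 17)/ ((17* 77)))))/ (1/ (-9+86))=1163453599/ 53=21951954.70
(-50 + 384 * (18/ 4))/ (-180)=-839/ 90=-9.32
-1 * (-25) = 25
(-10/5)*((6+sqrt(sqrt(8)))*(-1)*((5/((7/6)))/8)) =15*2^(3/4)/14+45/7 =8.23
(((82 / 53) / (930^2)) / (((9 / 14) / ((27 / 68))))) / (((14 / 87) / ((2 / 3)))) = 1189 / 259758300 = 0.00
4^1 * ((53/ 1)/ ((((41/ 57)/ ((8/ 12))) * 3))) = 8056/ 123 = 65.50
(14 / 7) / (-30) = -1 / 15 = -0.07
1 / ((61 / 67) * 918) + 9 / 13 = 504853 / 727974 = 0.69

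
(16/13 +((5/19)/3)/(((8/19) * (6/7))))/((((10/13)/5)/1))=2759/288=9.58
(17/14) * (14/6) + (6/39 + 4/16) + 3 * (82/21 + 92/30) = 131867/5460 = 24.15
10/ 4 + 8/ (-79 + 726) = 3251/ 1294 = 2.51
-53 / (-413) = 53 / 413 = 0.13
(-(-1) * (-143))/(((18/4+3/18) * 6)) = -143/28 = -5.11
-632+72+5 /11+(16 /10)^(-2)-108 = -469677 /704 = -667.15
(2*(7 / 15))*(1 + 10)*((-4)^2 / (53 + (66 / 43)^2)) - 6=-3.03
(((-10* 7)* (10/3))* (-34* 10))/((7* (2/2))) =34000/3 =11333.33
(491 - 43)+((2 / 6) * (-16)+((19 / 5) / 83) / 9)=1653379 / 3735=442.67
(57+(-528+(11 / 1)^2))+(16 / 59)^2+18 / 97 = -118092460 / 337657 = -349.74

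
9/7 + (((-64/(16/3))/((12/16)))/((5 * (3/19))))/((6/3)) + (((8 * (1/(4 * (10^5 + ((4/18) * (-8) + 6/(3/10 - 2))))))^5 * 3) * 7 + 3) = -16082749579067322286362415363948472971/2750307338439851531055493525299023520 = -5.85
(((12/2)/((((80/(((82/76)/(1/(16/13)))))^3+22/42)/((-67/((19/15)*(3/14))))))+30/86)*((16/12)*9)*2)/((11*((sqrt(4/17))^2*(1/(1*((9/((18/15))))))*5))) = 13531045237323795/2843976062444297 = 4.76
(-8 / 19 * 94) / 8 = -94 / 19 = -4.95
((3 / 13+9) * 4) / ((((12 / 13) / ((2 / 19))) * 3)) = 80 / 57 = 1.40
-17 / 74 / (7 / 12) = -0.39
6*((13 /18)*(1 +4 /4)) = 26 /3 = 8.67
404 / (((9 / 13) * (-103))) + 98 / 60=-37379 / 9270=-4.03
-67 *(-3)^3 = 1809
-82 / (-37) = 82 / 37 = 2.22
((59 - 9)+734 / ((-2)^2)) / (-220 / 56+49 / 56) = -13076 / 171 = -76.47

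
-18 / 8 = -9 / 4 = -2.25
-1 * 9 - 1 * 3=-12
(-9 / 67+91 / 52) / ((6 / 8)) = 433 / 201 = 2.15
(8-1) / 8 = 7 / 8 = 0.88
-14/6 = -7/3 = -2.33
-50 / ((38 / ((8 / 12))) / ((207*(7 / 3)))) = -8050 / 19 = -423.68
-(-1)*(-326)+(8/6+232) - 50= -428/3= -142.67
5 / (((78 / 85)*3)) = 425 / 234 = 1.82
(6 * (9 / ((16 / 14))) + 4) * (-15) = -3075 / 4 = -768.75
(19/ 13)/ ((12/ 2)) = 19/ 78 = 0.24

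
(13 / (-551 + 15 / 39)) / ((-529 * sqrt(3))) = 0.00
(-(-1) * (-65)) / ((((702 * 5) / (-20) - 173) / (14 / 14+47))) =6240 / 697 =8.95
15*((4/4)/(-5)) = -3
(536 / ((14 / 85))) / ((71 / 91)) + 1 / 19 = 5626731 / 1349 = 4171.04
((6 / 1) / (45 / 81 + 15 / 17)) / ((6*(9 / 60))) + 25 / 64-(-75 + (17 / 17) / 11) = 56275 / 704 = 79.94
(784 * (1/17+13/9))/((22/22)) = 180320/153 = 1178.56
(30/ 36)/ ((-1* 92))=-5/ 552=-0.01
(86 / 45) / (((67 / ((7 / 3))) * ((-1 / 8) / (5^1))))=-4816 / 1809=-2.66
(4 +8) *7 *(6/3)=168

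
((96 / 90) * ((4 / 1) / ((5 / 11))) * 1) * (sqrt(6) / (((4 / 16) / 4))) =11264 * sqrt(6) / 75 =367.88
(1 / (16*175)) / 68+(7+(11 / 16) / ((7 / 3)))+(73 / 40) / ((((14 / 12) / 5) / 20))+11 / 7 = 31472101 / 190400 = 165.29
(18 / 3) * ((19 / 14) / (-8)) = -57 / 56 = -1.02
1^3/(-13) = -1/13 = -0.08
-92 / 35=-2.63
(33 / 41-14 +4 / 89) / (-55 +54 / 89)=47985 / 198481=0.24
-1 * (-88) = 88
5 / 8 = 0.62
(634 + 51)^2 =469225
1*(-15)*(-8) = 120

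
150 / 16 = 75 / 8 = 9.38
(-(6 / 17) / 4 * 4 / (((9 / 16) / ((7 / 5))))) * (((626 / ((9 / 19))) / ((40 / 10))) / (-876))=166516 / 502605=0.33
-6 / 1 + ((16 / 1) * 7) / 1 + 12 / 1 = 118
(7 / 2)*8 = 28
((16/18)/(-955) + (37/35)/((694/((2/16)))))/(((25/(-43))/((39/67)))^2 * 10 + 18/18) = -77279363629/1145691013814480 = -0.00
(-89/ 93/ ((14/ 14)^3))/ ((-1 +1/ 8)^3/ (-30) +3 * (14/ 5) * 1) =-455680/ 4010377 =-0.11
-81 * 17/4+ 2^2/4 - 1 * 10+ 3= -1401/4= -350.25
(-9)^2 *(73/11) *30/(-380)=-42.44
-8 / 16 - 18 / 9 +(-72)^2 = 10363 / 2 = 5181.50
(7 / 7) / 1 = 1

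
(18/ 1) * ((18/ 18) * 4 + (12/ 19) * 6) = 2664/ 19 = 140.21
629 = 629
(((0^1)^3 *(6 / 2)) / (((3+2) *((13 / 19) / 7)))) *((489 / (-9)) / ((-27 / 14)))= 0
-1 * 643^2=-413449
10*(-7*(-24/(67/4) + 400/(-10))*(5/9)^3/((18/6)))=24290000/146529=165.77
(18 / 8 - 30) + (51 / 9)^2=157 / 36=4.36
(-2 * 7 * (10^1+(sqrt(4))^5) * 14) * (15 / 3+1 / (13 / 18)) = -683256 / 13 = -52558.15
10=10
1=1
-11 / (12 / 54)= -99 / 2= -49.50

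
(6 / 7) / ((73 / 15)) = 90 / 511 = 0.18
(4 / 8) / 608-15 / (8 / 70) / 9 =-53197 / 3648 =-14.58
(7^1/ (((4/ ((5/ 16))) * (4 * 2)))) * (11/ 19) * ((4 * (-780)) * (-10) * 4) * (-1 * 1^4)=-4939.14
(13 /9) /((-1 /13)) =-169 /9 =-18.78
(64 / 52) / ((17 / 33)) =528 / 221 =2.39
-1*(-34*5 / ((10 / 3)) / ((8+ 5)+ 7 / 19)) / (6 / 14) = 2261 / 254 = 8.90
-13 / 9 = -1.44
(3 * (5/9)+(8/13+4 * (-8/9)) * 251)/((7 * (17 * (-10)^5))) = 0.00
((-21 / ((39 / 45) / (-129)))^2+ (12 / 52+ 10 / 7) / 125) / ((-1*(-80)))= 722401411919 / 5915000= 122130.42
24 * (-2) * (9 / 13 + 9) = -6048 / 13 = -465.23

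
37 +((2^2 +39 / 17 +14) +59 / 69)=68209 / 1173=58.15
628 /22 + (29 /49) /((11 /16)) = 15850 /539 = 29.41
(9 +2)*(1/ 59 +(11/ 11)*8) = 5203/ 59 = 88.19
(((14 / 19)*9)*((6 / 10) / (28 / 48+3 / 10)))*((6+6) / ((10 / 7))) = 190512 / 5035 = 37.84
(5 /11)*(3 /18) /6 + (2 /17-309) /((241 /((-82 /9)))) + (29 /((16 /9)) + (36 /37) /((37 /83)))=89391665273 /2961442704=30.19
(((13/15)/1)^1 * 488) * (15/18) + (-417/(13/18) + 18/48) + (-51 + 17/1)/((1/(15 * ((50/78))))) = -516193/936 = -551.49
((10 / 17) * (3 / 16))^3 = 3375 / 2515456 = 0.00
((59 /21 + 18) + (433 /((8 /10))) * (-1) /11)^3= -18061030494053 /788889024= -22894.26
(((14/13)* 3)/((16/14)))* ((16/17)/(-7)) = -0.38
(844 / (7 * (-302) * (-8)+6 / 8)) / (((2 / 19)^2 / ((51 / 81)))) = 5179628 / 1826577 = 2.84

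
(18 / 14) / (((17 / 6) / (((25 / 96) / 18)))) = 25 / 3808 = 0.01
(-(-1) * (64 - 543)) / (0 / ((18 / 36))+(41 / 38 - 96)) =18202 / 3607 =5.05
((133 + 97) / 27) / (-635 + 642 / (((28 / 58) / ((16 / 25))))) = 40250 / 1021113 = 0.04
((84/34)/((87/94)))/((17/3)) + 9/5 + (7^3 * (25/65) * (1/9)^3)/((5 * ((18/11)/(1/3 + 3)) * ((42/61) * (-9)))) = 1308105449279/579020912730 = 2.26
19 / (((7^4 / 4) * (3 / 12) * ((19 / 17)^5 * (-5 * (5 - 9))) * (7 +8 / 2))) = 5679428 / 17209539655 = 0.00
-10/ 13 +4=42/ 13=3.23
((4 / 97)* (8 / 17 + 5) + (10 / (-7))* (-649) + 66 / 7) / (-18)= -5406724 / 103887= -52.04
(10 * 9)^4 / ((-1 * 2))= -32805000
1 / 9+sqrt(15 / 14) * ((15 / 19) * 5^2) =1 / 9+375 * sqrt(210) / 266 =20.54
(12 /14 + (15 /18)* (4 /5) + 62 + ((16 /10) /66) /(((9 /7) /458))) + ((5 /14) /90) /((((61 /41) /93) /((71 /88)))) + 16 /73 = 107507062933 /1481245920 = 72.58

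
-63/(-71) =63/71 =0.89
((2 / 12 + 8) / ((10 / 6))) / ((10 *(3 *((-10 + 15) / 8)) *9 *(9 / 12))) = 392 / 10125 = 0.04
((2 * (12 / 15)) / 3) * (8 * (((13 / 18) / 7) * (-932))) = -387712 / 945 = -410.28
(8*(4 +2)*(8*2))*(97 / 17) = 74496 / 17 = 4382.12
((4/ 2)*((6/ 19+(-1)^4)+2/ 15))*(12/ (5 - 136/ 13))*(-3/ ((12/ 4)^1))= 42952/ 6745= 6.37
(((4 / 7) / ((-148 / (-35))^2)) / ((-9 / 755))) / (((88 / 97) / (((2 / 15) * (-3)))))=2563225 / 2168496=1.18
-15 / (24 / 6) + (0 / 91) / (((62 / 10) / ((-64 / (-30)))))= -15 / 4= -3.75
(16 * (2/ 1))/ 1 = 32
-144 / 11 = -13.09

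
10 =10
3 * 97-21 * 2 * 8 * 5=-1389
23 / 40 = 0.58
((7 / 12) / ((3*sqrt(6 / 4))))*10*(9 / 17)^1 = 35*sqrt(6) / 102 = 0.84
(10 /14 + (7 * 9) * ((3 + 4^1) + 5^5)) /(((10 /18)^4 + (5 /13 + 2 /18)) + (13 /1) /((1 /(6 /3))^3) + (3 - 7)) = 117808141581 /60057949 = 1961.57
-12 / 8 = -3 / 2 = -1.50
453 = 453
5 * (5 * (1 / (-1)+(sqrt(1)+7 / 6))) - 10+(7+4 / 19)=3007 / 114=26.38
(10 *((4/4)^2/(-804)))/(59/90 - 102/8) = 150/145859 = 0.00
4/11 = 0.36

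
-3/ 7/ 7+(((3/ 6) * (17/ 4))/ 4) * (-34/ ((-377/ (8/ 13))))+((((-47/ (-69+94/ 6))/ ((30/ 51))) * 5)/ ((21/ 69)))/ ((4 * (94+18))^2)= -69666545369/ 2203376680960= -0.03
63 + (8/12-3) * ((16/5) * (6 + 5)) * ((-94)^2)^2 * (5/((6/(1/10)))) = -24047065133/45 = -534379225.18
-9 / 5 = -1.80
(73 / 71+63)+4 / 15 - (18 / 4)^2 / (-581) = 159219841 / 2475060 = 64.33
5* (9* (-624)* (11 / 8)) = -38610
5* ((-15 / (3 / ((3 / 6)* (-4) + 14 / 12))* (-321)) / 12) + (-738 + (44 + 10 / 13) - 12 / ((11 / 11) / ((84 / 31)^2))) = -401364307 / 299832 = -1338.63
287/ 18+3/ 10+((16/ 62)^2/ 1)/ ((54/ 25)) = 2111473/ 129735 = 16.28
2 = 2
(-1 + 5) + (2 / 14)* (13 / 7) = 4.27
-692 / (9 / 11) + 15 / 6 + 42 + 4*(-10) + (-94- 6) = -16943 / 18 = -941.28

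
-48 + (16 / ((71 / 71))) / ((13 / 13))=-32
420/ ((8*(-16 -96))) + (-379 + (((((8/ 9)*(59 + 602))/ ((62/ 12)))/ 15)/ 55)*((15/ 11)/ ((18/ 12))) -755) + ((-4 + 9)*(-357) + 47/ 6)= -15726347141/ 5401440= -2911.51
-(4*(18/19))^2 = -5184/361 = -14.36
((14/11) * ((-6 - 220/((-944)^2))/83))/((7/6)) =-4010277/50850448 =-0.08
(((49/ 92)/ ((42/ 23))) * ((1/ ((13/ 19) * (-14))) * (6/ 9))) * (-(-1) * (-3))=19/ 312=0.06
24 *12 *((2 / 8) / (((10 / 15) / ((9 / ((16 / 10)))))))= 1215 / 2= 607.50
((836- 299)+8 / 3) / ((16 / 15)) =8095 / 16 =505.94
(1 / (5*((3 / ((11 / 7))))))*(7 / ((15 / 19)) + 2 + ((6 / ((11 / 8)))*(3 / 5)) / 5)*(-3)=-3.58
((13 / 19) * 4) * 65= 3380 / 19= 177.89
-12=-12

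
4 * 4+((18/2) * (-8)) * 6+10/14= -415.29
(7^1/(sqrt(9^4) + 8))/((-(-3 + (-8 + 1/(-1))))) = 7/1068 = 0.01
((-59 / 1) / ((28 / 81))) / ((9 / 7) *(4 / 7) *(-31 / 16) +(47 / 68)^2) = 38671668 / 214283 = 180.47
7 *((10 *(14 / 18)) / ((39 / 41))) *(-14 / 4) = -70315 / 351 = -200.33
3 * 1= 3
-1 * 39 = -39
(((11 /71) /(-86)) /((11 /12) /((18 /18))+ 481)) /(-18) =11 /52966497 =0.00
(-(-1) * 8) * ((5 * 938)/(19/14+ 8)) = 525280/131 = 4009.77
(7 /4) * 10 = 17.50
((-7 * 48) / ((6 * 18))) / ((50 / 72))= -112 / 25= -4.48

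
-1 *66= -66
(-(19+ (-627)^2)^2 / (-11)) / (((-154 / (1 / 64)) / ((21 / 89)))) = -28981003107 / 86152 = -336393.85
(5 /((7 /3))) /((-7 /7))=-15 /7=-2.14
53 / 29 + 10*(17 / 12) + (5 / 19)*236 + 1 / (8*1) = 1034441 / 13224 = 78.22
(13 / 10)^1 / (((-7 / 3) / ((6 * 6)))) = -702 / 35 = -20.06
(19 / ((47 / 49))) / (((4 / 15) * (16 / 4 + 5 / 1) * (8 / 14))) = 32585 / 2256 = 14.44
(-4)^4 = 256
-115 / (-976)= 115 / 976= 0.12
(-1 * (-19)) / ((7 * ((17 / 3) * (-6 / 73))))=-1387 / 238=-5.83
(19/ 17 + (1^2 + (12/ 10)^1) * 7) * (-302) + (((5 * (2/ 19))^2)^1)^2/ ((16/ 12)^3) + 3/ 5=-221000566413/ 44309140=-4987.70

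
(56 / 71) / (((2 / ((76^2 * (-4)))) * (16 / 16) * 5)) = -646912 / 355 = -1822.29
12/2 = 6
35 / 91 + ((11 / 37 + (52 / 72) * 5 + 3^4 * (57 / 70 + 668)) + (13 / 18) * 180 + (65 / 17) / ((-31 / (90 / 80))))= 34691328596909 / 638787240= 54308.11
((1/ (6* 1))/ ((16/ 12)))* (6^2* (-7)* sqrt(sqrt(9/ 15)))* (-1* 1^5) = 63* 3^(1/ 4)* 5^(3/ 4)/ 10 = 27.72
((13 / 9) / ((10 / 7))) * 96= 1456 / 15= 97.07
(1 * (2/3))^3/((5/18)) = 16/15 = 1.07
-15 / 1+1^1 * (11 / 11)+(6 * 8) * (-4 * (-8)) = 1522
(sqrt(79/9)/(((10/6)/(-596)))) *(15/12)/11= -149 *sqrt(79)/11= -120.39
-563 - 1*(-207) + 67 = -289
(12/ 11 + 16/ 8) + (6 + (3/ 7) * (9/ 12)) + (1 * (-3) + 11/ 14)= 2217/ 308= 7.20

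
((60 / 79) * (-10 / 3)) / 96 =-0.03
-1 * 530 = -530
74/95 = 0.78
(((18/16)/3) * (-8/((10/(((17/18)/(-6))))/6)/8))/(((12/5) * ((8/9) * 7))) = 17/7168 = 0.00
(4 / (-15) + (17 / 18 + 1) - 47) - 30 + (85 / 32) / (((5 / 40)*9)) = -13133 / 180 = -72.96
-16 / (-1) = 16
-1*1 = -1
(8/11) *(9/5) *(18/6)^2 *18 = 11664/55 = 212.07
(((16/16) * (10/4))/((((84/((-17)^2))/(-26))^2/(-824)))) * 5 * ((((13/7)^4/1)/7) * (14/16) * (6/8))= -1038085279809175/11294304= -91912284.26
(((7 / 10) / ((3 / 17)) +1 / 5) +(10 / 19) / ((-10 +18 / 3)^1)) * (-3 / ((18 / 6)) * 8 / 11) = -2.93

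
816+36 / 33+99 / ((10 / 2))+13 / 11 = 46094 / 55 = 838.07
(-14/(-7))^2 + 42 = 46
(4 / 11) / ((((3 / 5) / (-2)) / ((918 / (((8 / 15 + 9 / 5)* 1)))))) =-36720 / 77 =-476.88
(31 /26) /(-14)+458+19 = 173597 /364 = 476.91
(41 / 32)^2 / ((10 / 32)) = 1681 / 320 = 5.25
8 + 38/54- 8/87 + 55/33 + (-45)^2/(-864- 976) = 2644549/288144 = 9.18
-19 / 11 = -1.73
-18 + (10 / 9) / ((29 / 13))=-4568 / 261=-17.50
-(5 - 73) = 68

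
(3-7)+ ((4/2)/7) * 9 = -10/7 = -1.43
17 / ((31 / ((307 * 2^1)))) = 10438 / 31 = 336.71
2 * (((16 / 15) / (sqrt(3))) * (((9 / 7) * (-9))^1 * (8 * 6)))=-13824 * sqrt(3) / 35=-684.11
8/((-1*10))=-4/5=-0.80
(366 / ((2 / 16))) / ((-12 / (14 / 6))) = -1708 / 3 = -569.33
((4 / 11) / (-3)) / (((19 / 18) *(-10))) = 12 / 1045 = 0.01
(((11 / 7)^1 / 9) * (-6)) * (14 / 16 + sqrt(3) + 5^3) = -11077 / 84- 22 * sqrt(3) / 21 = -133.68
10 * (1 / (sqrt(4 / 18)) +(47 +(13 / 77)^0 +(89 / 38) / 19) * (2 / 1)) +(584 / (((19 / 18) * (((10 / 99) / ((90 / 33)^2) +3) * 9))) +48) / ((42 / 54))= 15 * sqrt(2) +6479336662 / 6168407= 1071.62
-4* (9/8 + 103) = -833/2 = -416.50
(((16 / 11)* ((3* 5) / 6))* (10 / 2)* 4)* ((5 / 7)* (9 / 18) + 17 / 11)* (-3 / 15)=-23440 / 847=-27.67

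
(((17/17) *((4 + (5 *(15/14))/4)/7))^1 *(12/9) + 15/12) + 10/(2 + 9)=20543/6468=3.18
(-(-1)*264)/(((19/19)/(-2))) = -528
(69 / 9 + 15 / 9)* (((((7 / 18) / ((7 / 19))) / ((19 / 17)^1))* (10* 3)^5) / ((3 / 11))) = 785400000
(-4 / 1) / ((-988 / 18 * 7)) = 18 / 1729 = 0.01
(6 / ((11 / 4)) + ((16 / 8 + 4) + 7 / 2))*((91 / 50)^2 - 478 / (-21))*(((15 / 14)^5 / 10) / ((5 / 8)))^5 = 0.18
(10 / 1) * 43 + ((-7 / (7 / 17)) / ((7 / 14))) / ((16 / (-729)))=15833 / 8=1979.12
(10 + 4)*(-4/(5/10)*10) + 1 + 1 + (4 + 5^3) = -989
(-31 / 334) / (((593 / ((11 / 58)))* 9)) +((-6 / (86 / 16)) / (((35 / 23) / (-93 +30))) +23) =1538522171369 / 22228498260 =69.21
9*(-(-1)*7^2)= 441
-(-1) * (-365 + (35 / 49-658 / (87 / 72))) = -184494 / 203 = -908.84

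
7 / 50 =0.14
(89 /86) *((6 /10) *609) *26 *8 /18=939484 /215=4369.69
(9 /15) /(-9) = -1 /15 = -0.07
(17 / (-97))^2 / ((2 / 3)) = 867 / 18818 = 0.05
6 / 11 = 0.55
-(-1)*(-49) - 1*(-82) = 33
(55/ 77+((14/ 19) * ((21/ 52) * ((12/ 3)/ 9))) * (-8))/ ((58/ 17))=-30311/ 300846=-0.10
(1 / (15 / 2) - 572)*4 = -34312 / 15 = -2287.47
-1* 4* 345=-1380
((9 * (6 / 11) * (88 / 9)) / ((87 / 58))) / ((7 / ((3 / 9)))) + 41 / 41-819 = -17146 / 21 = -816.48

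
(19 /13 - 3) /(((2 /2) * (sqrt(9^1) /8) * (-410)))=0.01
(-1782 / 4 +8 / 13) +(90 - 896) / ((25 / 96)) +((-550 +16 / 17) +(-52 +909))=-35713417 / 11050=-3231.98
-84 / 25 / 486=-14 / 2025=-0.01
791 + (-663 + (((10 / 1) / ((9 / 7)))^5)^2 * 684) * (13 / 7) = 2790855458925970052902 / 2711943423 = 1029097965413.55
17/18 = 0.94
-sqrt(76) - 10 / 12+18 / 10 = 29 / 30 - 2*sqrt(19) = -7.75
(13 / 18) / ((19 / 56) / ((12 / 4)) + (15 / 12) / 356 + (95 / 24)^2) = 259168 / 5664419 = 0.05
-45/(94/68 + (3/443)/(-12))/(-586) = 15062/271025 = 0.06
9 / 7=1.29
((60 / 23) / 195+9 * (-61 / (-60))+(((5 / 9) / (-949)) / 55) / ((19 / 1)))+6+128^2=13465873558601 / 821131740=16399.16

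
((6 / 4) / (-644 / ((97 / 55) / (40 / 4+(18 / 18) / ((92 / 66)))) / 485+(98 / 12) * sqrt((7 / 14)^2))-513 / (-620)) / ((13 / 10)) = 125857359 / 362718538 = 0.35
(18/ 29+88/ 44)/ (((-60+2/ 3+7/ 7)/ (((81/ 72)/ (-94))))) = 513/ 954100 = 0.00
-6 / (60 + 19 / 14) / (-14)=6 / 859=0.01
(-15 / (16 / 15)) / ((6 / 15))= -1125 / 32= -35.16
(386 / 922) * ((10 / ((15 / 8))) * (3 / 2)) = 1544 / 461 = 3.35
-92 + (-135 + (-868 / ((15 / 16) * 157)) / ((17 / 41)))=-9657353 / 40035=-241.22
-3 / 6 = -0.50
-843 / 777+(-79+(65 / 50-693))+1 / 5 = -399681 / 518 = -771.58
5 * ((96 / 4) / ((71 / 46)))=5520 / 71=77.75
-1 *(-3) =3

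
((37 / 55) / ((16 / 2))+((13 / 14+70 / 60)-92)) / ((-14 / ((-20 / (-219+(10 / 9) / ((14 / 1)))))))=2489829 / 4247936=0.59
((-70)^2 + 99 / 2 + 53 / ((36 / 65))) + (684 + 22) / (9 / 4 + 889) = 647601919 / 128340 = 5045.99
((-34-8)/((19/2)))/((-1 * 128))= 0.03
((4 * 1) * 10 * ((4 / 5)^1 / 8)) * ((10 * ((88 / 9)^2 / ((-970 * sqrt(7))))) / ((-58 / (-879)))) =-4537984 * sqrt(7) / 531657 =-22.58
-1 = -1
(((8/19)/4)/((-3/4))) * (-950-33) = 137.96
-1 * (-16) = 16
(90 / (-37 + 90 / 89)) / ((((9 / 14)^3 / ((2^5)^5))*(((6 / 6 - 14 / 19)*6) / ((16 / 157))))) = -2491136866254848 / 122197653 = -20386126.94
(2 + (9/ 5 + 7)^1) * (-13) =-702/ 5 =-140.40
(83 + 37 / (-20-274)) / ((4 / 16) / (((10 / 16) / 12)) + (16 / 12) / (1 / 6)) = 121825 / 18816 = 6.47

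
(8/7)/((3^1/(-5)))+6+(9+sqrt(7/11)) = sqrt(77)/11+275/21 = 13.89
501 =501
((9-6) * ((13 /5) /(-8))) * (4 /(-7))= 39 /70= 0.56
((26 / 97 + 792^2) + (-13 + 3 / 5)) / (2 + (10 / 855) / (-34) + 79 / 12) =3537437089968 / 48404455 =73080.82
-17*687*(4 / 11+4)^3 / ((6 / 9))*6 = -11624435712 / 1331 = -8733610.60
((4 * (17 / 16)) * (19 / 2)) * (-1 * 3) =-969 / 8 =-121.12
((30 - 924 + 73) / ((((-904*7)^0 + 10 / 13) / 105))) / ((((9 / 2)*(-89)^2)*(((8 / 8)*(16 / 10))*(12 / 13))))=-0.93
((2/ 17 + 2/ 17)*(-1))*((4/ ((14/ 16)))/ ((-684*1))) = 0.00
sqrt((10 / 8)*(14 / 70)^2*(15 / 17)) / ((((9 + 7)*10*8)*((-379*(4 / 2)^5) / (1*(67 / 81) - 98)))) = 463*sqrt(51) / 2514862080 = 0.00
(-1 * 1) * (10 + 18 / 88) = -10.20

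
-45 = -45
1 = 1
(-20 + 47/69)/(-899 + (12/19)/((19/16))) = 0.02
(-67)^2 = 4489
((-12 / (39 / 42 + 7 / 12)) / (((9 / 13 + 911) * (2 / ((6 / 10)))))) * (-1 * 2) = 9828 / 1881505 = 0.01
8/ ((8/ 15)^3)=3375/ 64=52.73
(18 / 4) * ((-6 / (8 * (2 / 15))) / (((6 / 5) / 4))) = -675 / 8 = -84.38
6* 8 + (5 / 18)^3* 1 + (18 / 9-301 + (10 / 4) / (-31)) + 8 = -43943161 / 180792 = -243.06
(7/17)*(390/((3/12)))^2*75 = 1277640000/17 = 75155294.12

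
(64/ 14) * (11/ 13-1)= -64/ 91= -0.70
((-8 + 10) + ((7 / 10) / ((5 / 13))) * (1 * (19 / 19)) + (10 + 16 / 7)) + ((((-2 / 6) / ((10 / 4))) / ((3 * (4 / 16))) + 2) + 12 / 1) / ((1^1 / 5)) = 268433 / 3150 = 85.22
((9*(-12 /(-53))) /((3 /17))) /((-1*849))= -204 /14999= -0.01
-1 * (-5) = 5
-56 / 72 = -7 / 9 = -0.78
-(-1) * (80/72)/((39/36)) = 40/39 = 1.03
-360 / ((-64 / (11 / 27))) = 55 / 24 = 2.29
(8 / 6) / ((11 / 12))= 16 / 11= 1.45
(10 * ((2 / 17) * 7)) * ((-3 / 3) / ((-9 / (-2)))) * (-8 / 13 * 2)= 4480 / 1989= 2.25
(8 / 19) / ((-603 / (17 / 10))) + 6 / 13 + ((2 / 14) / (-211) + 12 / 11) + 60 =61.55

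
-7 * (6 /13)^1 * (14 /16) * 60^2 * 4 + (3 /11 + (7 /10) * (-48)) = -29129829 /715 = -40741.02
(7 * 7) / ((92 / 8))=4.26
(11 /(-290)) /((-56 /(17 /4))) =187 /64960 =0.00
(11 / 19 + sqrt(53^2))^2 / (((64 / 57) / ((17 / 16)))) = 13213131 / 4864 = 2716.52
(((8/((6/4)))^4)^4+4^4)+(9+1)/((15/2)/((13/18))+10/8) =2232056034256747834216/5208653241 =428528437387.05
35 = 35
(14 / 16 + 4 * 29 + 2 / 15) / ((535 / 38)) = 266779 / 32100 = 8.31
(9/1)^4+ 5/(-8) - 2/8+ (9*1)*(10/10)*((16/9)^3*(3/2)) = 6635.98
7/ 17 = 0.41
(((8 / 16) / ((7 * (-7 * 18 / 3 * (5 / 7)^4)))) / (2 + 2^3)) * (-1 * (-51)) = -833 / 25000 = -0.03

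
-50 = -50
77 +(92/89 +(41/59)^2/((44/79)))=1075543091/13631596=78.90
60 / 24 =2.50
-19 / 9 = -2.11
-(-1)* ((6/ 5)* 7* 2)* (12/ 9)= 112/ 5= 22.40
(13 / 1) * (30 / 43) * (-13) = -5070 / 43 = -117.91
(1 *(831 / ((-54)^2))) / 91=277 / 88452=0.00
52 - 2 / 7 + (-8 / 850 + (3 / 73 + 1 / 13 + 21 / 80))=2352822203 / 45172400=52.09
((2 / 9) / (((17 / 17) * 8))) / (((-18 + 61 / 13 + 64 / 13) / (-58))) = 377 / 1962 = 0.19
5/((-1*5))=-1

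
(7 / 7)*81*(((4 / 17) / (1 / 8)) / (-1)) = -2592 / 17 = -152.47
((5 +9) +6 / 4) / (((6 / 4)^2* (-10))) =-31 / 45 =-0.69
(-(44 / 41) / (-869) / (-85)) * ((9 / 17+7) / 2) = -256 / 4680355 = -0.00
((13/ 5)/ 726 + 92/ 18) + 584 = 6415459/ 10890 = 589.11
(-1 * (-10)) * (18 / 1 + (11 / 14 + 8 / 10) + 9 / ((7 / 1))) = 1461 / 7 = 208.71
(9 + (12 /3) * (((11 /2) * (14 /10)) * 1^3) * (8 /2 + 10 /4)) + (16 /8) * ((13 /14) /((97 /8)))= 710754 /3395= 209.35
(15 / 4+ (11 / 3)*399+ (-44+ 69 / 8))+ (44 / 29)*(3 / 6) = 332255 / 232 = 1432.13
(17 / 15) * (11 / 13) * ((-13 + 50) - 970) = -894.72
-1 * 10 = -10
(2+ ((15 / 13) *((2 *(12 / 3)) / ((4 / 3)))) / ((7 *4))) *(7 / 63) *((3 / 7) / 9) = 409 / 34398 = 0.01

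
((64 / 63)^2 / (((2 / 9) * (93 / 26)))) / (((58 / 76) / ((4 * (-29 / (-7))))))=8093696 / 287091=28.19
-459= -459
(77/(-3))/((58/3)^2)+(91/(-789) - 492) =-1306352815/2654196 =-492.18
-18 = -18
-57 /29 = -1.97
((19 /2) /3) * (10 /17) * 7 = 665 /51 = 13.04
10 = 10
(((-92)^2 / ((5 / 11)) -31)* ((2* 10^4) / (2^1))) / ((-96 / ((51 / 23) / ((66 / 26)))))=-855905375 / 506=-1691512.60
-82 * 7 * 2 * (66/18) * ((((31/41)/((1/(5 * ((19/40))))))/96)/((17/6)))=-45353/1632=-27.79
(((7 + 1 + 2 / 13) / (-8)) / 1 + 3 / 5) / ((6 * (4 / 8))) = -109 / 780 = -0.14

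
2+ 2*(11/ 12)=3.83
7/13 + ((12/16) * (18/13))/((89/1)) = 1273/2314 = 0.55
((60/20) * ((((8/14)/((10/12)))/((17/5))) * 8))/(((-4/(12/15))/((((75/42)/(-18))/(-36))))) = -20/7497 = -0.00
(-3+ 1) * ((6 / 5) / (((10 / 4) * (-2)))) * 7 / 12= 0.28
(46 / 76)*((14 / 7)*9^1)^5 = 1143685.89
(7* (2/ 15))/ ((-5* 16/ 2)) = -7/ 300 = -0.02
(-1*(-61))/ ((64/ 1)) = 61/ 64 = 0.95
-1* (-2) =2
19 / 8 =2.38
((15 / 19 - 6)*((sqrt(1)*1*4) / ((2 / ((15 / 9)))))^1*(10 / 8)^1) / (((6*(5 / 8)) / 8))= -880 / 19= -46.32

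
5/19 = 0.26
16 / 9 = 1.78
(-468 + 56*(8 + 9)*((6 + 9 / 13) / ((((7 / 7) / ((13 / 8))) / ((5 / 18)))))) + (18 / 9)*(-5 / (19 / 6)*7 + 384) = 3153.73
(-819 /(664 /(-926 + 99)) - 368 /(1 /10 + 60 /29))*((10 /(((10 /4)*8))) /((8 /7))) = 2486174579 /6682496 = 372.04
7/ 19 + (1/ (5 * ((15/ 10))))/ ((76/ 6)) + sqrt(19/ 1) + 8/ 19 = 5.16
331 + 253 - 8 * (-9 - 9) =728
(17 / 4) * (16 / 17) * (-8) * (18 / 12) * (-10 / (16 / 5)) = 150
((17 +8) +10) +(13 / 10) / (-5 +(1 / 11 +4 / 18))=161113 / 4640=34.72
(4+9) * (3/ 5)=39/ 5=7.80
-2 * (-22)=44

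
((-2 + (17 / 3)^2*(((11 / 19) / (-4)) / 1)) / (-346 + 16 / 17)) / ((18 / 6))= 77299 / 12037032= 0.01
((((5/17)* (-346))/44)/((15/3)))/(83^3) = -173/213848338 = -0.00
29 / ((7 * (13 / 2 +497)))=58 / 7049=0.01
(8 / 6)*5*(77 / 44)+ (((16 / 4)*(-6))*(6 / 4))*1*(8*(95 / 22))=-40655 / 33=-1231.97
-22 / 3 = -7.33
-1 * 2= -2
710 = 710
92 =92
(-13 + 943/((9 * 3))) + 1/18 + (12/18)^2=1211/54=22.43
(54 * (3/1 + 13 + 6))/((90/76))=5016/5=1003.20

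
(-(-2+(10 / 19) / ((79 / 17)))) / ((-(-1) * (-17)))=-2832 / 25517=-0.11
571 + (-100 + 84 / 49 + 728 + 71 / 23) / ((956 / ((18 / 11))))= 484290127 / 846538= 572.08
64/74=32/37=0.86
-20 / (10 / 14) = -28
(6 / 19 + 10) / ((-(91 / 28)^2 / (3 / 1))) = -9408 / 3211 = -2.93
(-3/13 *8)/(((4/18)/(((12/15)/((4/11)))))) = -1188/65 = -18.28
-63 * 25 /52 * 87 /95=-27405 /988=-27.74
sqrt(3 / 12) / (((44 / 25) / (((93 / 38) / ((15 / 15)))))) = 2325 / 3344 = 0.70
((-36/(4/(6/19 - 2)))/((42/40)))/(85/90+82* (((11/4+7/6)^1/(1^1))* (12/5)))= 172800/9237781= 0.02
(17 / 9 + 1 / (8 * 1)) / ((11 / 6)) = 145 / 132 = 1.10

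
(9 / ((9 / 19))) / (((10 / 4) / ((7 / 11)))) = 266 / 55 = 4.84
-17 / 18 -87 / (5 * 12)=-431 / 180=-2.39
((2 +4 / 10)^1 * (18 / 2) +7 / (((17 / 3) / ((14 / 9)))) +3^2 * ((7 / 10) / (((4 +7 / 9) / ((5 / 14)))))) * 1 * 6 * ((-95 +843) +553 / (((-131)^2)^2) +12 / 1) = 235528185421175543 / 2152794422510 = 109405.80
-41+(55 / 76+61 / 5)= -10669 / 380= -28.08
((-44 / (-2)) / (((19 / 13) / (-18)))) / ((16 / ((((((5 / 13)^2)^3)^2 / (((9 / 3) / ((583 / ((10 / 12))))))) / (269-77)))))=-939404296875 / 4358534078297984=-0.00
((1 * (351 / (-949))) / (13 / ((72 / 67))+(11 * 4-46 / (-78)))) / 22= -12636 / 42606377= -0.00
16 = 16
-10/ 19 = -0.53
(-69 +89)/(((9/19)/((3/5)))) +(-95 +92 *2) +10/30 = 114.67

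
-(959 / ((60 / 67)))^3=-265265169922277 / 216000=-1228079490.38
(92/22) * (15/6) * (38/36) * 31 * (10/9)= 338675/891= 380.11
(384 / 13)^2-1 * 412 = 77828 / 169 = 460.52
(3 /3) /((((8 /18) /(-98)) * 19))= -11.61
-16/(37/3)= -48/37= -1.30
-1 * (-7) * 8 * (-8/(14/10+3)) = -1120/11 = -101.82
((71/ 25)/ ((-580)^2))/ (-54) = -71/ 454140000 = -0.00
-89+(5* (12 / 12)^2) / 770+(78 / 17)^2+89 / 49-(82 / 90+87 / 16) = -8128317601 / 112155120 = -72.47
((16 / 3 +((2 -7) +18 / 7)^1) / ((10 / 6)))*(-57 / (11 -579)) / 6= 1159 / 39760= 0.03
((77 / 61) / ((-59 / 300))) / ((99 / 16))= -1.04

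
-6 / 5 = -1.20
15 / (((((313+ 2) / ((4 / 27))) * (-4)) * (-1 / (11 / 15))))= 11 / 8505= 0.00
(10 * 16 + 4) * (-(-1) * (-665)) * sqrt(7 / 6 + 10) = -54530 * sqrt(402) / 3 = -364441.03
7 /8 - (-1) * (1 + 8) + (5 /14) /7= 3891 /392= 9.93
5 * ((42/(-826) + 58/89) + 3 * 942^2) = 69893241235/5251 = 13310463.00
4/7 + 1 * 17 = 123/7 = 17.57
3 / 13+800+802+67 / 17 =354964 / 221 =1606.17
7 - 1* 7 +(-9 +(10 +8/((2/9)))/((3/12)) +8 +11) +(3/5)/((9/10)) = 584/3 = 194.67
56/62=28/31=0.90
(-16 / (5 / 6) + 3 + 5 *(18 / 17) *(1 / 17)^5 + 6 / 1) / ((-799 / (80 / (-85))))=-19696249104 / 1639302998635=-0.01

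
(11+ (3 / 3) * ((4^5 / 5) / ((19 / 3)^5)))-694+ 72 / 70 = -59100265207 / 86663465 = -681.95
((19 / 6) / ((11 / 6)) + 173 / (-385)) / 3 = 164 / 385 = 0.43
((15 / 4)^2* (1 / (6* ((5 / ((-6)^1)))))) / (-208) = 45 / 3328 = 0.01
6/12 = 1/2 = 0.50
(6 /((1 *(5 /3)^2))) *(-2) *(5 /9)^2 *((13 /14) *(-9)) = 78 /7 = 11.14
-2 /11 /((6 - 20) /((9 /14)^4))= 6561 /2958032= 0.00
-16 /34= -8 /17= -0.47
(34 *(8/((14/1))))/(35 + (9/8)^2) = 0.54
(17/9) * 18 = 34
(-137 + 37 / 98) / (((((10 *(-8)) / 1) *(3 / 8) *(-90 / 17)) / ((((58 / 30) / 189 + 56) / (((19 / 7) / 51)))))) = -204807163723 / 226233000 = -905.29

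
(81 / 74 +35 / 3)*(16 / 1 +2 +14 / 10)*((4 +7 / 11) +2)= 20060473 / 12210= 1642.95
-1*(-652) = 652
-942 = -942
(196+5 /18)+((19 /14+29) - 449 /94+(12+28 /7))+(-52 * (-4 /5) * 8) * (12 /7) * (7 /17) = 237981241 /503370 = 472.78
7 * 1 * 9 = 63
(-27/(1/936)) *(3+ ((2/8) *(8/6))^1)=-84240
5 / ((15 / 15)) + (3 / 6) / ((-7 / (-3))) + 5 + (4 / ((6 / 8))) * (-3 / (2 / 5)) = -417 / 14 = -29.79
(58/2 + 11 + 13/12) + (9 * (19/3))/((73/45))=76.22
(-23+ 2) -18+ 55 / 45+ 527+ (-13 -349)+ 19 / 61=70016 / 549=127.53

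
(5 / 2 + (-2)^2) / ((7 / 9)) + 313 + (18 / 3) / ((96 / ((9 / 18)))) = 71991 / 224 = 321.39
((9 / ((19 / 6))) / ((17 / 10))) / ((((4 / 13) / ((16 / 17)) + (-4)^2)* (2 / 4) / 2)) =37440 / 91409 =0.41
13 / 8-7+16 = 10.62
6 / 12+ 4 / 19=27 / 38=0.71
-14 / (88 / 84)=-147 / 11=-13.36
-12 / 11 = -1.09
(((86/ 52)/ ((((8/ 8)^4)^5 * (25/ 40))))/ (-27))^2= 29584/ 3080025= 0.01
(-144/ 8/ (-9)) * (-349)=-698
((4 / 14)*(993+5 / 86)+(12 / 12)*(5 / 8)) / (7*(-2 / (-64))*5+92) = 304324 / 99631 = 3.05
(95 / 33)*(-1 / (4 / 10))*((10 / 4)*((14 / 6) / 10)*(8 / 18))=-3325 / 1782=-1.87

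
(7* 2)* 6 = 84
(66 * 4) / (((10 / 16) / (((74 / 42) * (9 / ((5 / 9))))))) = 2109888 / 175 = 12056.50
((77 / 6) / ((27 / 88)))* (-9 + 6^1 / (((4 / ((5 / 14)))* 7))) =-70543 / 189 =-373.24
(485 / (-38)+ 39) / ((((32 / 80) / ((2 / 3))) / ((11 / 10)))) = 10967 / 228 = 48.10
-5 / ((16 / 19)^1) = -95 / 16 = -5.94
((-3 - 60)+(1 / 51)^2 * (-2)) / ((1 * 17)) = -163865 / 44217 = -3.71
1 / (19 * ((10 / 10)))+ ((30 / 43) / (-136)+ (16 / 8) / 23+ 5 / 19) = 508069 / 1277788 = 0.40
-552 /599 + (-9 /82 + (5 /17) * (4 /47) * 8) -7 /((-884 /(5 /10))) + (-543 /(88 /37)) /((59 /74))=-380352847181003 /1324449776936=-287.18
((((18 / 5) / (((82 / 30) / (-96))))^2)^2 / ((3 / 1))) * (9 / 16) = 135413275557888 / 2825761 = 47920993.87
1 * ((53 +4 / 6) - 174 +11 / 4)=-1411 / 12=-117.58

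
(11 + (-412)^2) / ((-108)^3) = -56585 / 419904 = -0.13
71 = 71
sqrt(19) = 4.36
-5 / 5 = -1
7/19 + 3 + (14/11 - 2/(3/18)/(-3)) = 1806/209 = 8.64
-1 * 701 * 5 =-3505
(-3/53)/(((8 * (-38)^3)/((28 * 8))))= 21/727054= 0.00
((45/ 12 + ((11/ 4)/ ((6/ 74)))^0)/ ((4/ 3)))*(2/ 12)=19/ 32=0.59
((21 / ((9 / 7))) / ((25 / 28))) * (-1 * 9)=-4116 / 25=-164.64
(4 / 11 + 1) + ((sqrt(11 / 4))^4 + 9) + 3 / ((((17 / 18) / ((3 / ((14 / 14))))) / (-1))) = 25123 / 2992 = 8.40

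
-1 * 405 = -405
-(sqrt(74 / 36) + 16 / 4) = -4 -sqrt(74) / 6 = -5.43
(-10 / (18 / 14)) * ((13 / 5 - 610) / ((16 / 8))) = 21259 / 9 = 2362.11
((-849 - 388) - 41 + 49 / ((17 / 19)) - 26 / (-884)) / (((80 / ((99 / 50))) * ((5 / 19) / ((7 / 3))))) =-182534121 / 680000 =-268.43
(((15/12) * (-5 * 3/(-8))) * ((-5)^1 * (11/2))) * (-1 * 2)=4125/32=128.91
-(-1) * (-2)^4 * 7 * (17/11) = 1904/11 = 173.09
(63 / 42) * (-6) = -9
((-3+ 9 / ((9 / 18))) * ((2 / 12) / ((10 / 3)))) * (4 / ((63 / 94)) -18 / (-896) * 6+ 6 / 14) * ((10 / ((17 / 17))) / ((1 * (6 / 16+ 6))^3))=75080 / 397953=0.19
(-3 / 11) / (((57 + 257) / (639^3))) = -782751357 / 3454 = -226621.70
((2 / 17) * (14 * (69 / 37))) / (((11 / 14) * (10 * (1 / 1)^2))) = 13524 / 34595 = 0.39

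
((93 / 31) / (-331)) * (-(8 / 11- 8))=-240 / 3641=-0.07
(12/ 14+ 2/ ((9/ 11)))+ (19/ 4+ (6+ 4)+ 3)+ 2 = 5809/ 252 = 23.05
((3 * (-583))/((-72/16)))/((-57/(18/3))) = -2332/57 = -40.91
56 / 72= 0.78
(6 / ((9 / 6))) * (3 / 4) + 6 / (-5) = 9 / 5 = 1.80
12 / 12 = 1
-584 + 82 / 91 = -583.10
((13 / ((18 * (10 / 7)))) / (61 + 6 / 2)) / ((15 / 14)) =637 / 86400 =0.01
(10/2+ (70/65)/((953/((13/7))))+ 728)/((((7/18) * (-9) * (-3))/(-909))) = -60474558/953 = -63457.04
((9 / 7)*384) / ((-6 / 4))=-2304 / 7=-329.14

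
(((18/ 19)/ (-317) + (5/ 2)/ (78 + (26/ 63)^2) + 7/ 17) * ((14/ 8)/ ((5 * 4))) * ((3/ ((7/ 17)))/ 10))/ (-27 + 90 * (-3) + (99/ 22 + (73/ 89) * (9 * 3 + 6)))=-99692981807/ 941756904850112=-0.00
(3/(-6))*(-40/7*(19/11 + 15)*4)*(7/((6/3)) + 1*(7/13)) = 110400/143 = 772.03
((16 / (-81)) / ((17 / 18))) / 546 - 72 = -3007384 / 41769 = -72.00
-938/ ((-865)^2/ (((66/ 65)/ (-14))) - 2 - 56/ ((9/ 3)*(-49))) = 216678/ 2383096999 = 0.00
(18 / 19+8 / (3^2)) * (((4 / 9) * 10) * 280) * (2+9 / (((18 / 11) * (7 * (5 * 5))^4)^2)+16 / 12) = 530316654492187500607904 / 69622156329345703125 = 7617.07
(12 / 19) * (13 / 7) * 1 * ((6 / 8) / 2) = 117 / 266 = 0.44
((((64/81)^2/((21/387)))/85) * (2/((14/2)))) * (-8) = -2818048/9108855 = -0.31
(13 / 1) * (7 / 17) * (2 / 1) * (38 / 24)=1729 / 102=16.95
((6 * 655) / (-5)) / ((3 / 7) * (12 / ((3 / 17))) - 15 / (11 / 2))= -10087 / 339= -29.76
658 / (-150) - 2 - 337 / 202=-122033 / 15150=-8.05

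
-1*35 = -35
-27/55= -0.49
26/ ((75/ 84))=728/ 25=29.12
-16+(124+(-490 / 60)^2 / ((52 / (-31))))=127745 / 1872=68.24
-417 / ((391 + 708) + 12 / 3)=-417 / 1103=-0.38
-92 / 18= -46 / 9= -5.11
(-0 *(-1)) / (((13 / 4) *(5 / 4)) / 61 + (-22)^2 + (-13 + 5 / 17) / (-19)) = 0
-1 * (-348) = 348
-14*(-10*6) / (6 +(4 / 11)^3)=15972 / 115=138.89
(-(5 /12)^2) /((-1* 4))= 0.04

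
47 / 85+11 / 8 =1311 / 680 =1.93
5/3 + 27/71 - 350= -74114/213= -347.95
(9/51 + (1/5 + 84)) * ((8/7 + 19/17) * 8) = 1525.87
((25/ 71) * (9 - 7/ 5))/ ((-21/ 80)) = -15200/ 1491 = -10.19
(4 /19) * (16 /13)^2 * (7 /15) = 7168 /48165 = 0.15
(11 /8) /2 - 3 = -37 /16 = -2.31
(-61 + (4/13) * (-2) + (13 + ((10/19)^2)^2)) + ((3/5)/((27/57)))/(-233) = -287436076927/5921134635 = -48.54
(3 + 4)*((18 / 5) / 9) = 14 / 5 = 2.80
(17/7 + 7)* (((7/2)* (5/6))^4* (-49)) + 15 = -115496285/3456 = -33419.06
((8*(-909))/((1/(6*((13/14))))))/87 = -94536/203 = -465.69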